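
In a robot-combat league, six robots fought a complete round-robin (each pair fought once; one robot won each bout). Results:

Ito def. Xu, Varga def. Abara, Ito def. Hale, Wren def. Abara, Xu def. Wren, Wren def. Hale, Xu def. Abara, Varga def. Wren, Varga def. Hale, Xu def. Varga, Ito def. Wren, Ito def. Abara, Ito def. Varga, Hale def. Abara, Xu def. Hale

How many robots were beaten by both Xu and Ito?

Xu beat: Wren, Hale, Abara, Varga.
Ito beat: Wren, Hale, Xu, Abara, Varga.
Both beat: Wren, Hale, Abara, Varga — 4.

4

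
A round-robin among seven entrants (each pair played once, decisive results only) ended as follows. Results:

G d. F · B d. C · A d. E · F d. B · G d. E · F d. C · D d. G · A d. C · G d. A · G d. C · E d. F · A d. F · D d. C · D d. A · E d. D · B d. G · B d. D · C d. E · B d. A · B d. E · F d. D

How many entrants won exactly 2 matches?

Win totals: A 3, B 5, C 1, D 3, E 2, F 3, G 4.
Exactly 2: E — 1 entrant.

1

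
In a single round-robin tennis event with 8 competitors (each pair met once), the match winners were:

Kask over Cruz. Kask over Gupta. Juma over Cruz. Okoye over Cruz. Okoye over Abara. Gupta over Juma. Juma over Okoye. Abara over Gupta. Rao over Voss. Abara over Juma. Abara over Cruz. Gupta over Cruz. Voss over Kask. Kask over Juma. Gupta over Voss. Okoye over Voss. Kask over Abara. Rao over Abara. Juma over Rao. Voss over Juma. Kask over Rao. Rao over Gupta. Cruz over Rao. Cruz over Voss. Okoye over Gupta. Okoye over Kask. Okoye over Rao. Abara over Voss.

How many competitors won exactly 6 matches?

Win totals: Abara 4, Gupta 3, Rao 3, Voss 2, Cruz 2, Juma 3, Okoye 6, Kask 5.
Exactly 6: Okoye — 1 competitor.

1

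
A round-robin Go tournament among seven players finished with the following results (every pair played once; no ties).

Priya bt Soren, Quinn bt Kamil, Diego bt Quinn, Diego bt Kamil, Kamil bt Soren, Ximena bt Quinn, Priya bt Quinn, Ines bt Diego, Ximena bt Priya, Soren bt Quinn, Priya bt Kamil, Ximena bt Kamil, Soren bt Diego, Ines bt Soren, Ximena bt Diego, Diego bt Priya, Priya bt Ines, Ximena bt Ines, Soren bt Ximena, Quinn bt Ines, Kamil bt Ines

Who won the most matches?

Ximena

Win totals: Ximena 5, Kamil 2, Soren 3, Priya 4, Diego 3, Ines 2, Quinn 2.
Ximena leads with 5 wins (next highest: 4).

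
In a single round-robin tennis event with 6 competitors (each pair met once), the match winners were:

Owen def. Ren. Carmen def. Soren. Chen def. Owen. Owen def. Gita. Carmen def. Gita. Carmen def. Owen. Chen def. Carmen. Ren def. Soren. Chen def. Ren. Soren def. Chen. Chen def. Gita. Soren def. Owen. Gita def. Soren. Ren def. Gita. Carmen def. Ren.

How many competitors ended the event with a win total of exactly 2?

3

Win totals: Soren 2, Chen 4, Owen 2, Gita 1, Ren 2, Carmen 4.
Exactly 2: Soren, Owen, Ren — 3 competitors.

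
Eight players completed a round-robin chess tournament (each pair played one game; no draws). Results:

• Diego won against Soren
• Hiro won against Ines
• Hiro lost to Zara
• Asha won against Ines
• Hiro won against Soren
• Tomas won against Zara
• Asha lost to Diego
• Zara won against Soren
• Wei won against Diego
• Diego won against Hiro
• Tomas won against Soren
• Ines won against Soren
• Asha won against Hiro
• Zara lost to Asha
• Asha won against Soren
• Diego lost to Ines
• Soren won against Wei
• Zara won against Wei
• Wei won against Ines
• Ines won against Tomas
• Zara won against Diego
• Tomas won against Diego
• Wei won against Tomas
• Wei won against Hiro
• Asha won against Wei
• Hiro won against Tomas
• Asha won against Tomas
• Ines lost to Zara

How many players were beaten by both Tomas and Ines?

2

Tomas beat: Diego, Soren, Zara.
Ines beat: Diego, Soren, Tomas.
Both beat: Diego, Soren — 2.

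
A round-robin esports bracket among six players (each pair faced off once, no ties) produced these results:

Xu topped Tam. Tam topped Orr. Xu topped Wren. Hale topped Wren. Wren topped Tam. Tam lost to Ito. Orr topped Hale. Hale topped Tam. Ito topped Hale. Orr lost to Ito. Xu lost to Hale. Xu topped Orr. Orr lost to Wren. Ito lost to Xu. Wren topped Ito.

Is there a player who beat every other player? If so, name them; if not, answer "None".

Highest win total is Xu with 4 (out of 5 possible).
Xu lost to Hale, so no player went undefeated.

None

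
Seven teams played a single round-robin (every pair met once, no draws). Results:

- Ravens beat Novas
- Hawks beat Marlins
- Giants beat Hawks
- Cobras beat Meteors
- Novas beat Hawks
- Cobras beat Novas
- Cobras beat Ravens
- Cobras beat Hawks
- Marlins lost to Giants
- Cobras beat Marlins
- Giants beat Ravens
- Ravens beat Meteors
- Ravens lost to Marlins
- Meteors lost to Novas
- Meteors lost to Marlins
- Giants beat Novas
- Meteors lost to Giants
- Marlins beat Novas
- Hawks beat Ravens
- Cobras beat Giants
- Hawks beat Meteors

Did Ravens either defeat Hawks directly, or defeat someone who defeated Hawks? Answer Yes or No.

Yes

Ravens did not beat Hawks directly.
Ravens beat Meteors, Novas. Of those, Novas beat Hawks.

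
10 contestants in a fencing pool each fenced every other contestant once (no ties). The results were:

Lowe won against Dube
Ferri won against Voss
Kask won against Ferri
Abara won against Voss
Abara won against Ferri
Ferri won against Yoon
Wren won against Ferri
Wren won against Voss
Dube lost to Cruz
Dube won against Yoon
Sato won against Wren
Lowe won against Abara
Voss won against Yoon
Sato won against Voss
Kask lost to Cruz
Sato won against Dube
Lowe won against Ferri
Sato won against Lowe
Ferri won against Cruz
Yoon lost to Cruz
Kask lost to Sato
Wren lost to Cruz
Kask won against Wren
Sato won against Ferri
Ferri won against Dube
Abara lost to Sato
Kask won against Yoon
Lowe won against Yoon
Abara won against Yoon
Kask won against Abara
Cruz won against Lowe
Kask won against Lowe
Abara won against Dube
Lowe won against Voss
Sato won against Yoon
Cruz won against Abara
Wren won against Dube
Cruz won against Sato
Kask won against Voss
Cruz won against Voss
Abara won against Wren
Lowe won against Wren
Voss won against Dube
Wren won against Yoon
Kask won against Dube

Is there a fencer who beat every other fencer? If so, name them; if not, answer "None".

None

Highest win total is Sato with 8 (out of 9 possible).
Sato lost to Cruz, so no fencer went undefeated.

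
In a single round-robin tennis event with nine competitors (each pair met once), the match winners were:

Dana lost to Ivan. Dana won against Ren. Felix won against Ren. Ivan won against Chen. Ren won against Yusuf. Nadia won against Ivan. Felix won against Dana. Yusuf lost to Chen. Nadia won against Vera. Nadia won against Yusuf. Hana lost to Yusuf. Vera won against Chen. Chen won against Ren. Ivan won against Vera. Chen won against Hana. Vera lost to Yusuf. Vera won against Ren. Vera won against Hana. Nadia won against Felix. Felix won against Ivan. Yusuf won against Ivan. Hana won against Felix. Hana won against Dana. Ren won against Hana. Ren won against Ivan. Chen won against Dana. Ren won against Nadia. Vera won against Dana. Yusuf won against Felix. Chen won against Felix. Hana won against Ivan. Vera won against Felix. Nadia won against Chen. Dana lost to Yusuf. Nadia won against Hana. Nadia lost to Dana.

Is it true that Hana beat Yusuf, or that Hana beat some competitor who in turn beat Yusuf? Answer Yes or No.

No

Hana did not beat Yusuf directly.
Hana beat Felix, Dana, Ivan, but each of them lost to Yusuf. No two-step path.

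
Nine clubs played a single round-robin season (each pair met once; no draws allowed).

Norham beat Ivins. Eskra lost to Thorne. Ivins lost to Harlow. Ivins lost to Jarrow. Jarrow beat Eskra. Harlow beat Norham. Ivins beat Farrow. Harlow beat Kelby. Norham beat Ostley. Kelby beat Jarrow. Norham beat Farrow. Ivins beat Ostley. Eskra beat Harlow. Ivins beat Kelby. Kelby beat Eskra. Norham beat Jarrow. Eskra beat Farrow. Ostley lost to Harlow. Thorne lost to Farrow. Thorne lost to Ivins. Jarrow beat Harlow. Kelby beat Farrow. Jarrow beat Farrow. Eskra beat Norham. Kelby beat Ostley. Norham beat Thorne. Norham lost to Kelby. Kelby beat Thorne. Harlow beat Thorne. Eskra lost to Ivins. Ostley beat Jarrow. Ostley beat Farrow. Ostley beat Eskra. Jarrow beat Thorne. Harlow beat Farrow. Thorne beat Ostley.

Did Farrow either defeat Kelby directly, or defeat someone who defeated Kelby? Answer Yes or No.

No

Farrow did not beat Kelby directly.
Farrow beat Thorne, but each of them lost to Kelby. No two-step path.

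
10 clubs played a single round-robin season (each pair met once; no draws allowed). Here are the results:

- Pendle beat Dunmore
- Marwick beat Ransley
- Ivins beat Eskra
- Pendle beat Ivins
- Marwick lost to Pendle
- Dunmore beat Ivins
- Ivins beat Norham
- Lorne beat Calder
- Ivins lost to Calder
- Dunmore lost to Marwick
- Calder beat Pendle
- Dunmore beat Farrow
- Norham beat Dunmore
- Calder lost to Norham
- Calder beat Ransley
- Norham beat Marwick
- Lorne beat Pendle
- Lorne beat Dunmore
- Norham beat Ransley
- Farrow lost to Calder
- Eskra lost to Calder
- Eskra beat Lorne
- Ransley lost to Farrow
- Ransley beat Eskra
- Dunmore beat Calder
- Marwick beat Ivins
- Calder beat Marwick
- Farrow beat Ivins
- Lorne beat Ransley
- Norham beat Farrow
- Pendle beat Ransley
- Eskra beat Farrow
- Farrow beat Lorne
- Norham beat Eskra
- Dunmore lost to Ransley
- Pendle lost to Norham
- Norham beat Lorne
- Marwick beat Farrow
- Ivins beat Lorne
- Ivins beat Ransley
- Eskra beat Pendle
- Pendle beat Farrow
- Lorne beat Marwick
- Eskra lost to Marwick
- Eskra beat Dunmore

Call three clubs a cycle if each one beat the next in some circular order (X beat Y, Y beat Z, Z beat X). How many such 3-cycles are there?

Win totals: Calder 6, Ivins 4, Norham 8, Pendle 5, Lorne 5, Eskra 4, Dunmore 3, Ransley 2, Marwick 5, Farrow 3.
A club with w wins dominates both others in C(w,2) triples; summing gives 15 + 6 + 28 + 10 + 10 + 6 + 3 + 1 + 10 + 3 = 92 transitive triples.
Total triples C(10,3) = 120, so cyclic triples = 120 − 92 = 28.

28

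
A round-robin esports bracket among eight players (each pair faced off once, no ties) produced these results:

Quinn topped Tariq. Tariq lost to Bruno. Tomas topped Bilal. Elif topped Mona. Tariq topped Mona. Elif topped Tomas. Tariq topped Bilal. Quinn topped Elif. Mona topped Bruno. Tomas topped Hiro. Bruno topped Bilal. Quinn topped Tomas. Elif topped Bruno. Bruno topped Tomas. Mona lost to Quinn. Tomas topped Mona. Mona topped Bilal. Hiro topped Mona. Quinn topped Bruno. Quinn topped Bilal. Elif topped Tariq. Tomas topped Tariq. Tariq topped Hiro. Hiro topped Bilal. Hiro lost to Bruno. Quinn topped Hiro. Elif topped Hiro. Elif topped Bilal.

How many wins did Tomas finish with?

Tomas' results: beat Hiro, Bilal, Mona, Tariq; lost to Bruno, Quinn, Elif.
That is 4 wins.

4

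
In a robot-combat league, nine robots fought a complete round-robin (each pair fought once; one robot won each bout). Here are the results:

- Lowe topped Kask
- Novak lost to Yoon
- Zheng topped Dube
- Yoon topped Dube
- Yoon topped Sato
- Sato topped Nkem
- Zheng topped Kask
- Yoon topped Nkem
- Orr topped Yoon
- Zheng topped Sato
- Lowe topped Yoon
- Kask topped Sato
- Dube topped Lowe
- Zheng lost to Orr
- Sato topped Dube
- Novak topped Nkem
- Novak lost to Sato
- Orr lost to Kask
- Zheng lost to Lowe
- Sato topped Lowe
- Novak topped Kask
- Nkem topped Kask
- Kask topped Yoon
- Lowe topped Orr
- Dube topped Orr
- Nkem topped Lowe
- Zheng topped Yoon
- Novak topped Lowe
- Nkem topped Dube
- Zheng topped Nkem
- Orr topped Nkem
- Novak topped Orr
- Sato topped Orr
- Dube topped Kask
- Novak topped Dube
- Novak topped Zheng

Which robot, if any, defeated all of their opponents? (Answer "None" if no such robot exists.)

None

Highest win total is Novak with 6 (out of 8 possible).
Novak lost to Sato, Yoon, so no robot went undefeated.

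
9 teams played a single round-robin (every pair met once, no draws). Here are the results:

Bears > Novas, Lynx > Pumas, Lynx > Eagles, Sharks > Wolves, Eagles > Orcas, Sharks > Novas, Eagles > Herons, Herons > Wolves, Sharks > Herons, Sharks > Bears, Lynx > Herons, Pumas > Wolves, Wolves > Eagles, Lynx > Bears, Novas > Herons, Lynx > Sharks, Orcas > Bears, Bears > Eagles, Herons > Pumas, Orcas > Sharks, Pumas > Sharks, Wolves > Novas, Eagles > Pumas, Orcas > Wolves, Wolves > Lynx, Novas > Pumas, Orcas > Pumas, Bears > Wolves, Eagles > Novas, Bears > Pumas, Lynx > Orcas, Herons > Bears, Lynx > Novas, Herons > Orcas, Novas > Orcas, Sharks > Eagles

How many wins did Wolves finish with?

Wolves' results: beat Eagles, Lynx, Novas; lost to Sharks, Herons, Bears, Pumas, Orcas.
That is 3 wins.

3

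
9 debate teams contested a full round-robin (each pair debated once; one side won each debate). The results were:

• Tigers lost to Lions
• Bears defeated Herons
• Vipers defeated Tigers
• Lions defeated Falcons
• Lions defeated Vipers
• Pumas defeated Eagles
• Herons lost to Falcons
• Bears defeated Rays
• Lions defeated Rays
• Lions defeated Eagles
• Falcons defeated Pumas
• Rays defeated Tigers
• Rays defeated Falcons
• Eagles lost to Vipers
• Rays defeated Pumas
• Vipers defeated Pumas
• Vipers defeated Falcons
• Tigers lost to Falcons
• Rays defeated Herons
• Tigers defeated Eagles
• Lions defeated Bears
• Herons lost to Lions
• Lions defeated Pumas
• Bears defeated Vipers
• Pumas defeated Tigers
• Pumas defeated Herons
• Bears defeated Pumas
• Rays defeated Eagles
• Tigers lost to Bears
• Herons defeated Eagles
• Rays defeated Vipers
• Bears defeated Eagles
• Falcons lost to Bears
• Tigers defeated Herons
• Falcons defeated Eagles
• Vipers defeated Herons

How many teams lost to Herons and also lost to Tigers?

Herons beat: Eagles.
Tigers beat: Herons, Eagles.
Both beat: Eagles — 1.

1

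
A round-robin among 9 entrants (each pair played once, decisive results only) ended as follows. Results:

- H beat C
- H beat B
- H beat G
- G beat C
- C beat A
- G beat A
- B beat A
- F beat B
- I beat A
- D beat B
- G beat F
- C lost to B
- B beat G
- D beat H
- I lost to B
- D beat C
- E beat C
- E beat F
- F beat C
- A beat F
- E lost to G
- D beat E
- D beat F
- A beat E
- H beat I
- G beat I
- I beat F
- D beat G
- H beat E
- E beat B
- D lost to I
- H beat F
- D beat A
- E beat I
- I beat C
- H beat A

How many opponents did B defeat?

B's results: beat A, C, G, I; lost to D, E, F, H.
That is 4 wins.

4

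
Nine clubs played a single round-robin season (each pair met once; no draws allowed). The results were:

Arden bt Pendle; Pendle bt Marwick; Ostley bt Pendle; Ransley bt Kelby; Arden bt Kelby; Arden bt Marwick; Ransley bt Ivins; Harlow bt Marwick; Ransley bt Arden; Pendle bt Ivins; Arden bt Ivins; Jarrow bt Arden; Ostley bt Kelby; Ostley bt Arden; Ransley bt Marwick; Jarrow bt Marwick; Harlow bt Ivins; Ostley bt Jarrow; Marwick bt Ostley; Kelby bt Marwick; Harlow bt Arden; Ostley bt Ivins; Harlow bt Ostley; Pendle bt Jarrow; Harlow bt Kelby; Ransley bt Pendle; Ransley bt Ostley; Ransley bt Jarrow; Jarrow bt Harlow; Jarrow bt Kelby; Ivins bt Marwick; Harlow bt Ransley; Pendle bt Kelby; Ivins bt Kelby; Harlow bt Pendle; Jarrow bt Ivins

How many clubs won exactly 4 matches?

2

Win totals: Marwick 1, Kelby 1, Arden 4, Ivins 2, Ransley 7, Ostley 5, Pendle 4, Jarrow 5, Harlow 7.
Exactly 4: Arden, Pendle — 2 clubs.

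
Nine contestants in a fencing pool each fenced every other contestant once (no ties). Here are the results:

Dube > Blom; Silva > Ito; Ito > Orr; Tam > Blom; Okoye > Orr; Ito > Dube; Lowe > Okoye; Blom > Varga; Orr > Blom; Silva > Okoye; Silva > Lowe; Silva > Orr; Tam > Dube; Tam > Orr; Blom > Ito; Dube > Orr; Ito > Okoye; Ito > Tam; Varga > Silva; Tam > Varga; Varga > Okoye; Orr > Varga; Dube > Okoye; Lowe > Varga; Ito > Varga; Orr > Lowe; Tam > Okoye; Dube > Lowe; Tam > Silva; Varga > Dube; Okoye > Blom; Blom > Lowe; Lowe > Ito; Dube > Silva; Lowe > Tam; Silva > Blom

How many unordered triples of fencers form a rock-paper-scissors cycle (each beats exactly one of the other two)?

23

Win totals: Okoye 2, Dube 5, Lowe 4, Orr 3, Varga 3, Ito 5, Blom 3, Tam 6, Silva 5.
A fencer with w wins dominates both others in C(w,2) triples; summing gives 1 + 10 + 6 + 3 + 3 + 10 + 3 + 15 + 10 = 61 transitive triples.
Total triples C(9,3) = 84, so cyclic triples = 84 − 61 = 23.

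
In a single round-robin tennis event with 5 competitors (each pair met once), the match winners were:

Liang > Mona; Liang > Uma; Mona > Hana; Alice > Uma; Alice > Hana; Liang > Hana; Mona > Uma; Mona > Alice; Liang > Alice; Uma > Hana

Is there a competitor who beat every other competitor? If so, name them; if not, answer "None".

Liang has 4 wins out of 4 opponents — a perfect record.

Liang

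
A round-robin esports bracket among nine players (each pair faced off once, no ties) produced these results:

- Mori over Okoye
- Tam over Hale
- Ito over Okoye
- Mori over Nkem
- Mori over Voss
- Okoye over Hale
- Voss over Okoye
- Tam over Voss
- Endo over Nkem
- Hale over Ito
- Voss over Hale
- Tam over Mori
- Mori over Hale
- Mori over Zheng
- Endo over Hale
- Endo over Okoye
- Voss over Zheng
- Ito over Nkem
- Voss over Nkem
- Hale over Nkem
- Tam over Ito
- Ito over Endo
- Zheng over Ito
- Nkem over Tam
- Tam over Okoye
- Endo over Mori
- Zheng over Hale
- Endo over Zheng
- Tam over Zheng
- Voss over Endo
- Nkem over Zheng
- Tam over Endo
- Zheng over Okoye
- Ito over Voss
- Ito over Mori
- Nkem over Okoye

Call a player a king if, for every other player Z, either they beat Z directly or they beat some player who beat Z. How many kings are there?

7

Ito reaches everyone (king).
Okoye cannot reach Mori, Tam, Zheng, Voss, Endo in two steps.
Mori reaches everyone (king).
Tam reaches everyone (king).
Zheng cannot reach Tam in two steps.
Voss reaches everyone (king).
Endo reaches everyone (king).
Hale reaches everyone (king).
Nkem reaches everyone (king).
Kings: Ito, Mori, Tam, Voss, Endo, Hale, Nkem — 7.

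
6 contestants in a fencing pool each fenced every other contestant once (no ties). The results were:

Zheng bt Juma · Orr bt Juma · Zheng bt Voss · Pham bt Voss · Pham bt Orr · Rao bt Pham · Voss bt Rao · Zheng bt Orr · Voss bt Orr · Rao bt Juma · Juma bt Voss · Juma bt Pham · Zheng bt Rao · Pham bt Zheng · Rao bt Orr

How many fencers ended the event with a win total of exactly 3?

2

Win totals: Juma 2, Zheng 4, Orr 1, Voss 2, Rao 3, Pham 3.
Exactly 3: Rao, Pham — 2 fencers.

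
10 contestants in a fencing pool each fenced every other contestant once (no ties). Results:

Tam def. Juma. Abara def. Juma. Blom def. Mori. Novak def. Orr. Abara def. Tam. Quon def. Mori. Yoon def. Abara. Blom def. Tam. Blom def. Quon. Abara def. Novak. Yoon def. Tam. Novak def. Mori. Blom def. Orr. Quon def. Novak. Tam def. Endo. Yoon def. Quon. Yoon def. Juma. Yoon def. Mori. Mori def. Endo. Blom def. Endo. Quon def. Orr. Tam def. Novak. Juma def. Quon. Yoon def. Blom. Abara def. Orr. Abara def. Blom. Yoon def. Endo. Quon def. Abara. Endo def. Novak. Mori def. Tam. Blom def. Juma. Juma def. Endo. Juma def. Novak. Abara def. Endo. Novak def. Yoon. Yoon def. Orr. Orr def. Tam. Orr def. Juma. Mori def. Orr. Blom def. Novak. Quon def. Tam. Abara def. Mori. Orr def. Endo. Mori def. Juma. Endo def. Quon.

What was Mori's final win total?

4

Mori's results: beat Juma, Tam, Endo, Orr; lost to Quon, Blom, Yoon, Novak, Abara.
That is 4 wins.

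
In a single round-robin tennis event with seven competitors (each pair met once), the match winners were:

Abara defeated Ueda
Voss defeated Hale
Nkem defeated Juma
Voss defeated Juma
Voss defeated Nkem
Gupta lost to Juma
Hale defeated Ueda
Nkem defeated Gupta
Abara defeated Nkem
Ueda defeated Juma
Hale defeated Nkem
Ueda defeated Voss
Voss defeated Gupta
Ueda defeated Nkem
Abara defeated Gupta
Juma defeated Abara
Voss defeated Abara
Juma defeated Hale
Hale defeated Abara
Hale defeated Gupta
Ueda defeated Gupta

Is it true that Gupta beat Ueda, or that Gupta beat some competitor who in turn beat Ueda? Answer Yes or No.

Gupta did not beat Ueda directly.
Gupta beat no one, so there is no intermediate competitor.

No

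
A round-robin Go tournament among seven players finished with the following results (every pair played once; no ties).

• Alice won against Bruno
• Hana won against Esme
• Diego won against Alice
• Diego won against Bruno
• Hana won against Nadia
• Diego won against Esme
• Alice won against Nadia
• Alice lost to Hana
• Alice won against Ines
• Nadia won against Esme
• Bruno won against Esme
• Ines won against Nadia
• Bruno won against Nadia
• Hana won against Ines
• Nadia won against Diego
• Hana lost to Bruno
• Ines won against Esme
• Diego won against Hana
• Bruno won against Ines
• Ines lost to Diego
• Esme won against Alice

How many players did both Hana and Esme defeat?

Hana beat: Esme, Ines, Nadia, Alice.
Esme beat: Alice.
Both beat: Alice — 1.

1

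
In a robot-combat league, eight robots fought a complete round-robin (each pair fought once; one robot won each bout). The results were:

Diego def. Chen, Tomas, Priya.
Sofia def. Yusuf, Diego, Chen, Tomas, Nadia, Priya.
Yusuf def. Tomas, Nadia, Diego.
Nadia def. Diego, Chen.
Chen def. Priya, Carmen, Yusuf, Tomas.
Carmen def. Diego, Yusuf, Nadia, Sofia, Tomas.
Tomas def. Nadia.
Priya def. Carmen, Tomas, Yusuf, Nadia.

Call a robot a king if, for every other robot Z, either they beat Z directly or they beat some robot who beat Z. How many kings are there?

4

Priya reaches everyone (king).
Nadia cannot reach Sofia in two steps.
Chen reaches everyone (king).
Yusuf cannot reach Carmen, Sofia in two steps.
Diego cannot reach Sofia in two steps.
Tomas cannot reach Priya, Yusuf, Carmen, Sofia in two steps.
Carmen reaches everyone (king).
Sofia reaches everyone (king).
Kings: Priya, Chen, Carmen, Sofia — 4.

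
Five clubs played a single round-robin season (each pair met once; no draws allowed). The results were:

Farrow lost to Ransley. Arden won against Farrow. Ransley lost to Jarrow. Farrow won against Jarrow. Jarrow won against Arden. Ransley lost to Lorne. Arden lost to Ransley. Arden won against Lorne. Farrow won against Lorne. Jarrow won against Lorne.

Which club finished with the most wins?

Jarrow

Win totals: Ransley 2, Farrow 2, Lorne 1, Jarrow 3, Arden 2.
Jarrow leads with 3 wins (next highest: 2).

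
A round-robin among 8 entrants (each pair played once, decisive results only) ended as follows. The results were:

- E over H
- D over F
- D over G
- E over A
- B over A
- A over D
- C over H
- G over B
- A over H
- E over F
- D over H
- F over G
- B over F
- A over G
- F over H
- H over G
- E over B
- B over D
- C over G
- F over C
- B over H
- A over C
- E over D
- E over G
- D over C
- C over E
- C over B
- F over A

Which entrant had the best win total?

E

Win totals: A 4, B 4, C 4, D 4, E 6, F 4, G 1, H 1.
E leads with 6 wins (next highest: 4).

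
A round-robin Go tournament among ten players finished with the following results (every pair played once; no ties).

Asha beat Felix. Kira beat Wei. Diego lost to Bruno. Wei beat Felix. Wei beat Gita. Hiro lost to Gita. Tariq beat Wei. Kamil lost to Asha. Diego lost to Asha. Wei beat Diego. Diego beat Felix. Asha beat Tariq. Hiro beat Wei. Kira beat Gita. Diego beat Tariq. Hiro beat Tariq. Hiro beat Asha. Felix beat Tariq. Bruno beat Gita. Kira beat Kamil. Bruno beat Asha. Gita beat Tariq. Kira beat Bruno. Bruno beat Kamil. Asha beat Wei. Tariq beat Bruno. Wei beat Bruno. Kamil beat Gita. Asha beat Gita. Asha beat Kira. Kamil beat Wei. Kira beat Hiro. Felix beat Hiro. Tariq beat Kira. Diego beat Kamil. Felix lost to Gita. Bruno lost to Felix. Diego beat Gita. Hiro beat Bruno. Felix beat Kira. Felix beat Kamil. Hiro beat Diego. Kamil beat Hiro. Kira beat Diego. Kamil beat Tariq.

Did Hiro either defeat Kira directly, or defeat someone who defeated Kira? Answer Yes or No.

Hiro did not beat Kira directly.
Hiro beat Wei, Diego, Bruno, Asha, Tariq. Of those, Asha beat Kira.

Yes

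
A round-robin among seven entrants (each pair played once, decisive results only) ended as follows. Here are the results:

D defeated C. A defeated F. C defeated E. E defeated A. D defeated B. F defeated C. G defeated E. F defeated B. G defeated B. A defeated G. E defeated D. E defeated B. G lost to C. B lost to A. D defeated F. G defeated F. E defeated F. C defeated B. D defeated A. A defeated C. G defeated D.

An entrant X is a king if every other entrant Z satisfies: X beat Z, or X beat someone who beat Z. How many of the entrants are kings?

A reaches everyone (king).
B cannot reach A, C, D, E, F, G in two steps.
C reaches everyone (king).
D reaches everyone (king).
E reaches everyone (king).
F cannot reach A, D in two steps.
G reaches everyone (king).
Kings: A, C, D, E, G — 5.

5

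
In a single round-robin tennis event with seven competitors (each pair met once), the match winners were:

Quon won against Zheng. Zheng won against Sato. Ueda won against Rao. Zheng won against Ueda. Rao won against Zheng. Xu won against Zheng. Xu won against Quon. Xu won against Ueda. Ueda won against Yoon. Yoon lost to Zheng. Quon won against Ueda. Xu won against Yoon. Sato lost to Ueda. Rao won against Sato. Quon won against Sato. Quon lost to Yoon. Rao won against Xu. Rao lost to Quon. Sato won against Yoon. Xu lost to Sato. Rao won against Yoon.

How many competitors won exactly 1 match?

1

Win totals: Zheng 3, Yoon 1, Xu 4, Quon 4, Sato 2, Ueda 3, Rao 4.
Exactly 1: Yoon — 1 competitor.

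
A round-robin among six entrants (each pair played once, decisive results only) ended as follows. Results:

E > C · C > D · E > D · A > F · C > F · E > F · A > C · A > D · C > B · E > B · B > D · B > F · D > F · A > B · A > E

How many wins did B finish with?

2

B's results: beat D, F; lost to A, C, E.
That is 2 wins.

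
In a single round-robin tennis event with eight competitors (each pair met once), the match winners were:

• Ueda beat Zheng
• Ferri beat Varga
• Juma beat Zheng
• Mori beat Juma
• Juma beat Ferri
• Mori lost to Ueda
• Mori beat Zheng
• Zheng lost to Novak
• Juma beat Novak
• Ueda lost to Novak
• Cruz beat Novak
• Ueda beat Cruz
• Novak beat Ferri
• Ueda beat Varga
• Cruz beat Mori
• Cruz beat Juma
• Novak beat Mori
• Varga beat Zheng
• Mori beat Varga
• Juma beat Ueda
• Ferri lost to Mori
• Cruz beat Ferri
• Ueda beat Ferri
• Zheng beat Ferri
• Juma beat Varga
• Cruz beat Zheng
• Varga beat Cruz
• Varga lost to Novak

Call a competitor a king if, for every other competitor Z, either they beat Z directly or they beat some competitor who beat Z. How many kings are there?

Ueda reaches everyone (king).
Cruz reaches everyone (king).
Novak reaches everyone (king).
Varga cannot reach Ueda in two steps.
Mori reaches everyone (king).
Ferri cannot reach Ueda, Novak, Mori, Juma in two steps.
Juma reaches everyone (king).
Zheng cannot reach Ueda, Cruz, Novak, Mori, Juma in two steps.
Kings: Ueda, Cruz, Novak, Mori, Juma — 5.

5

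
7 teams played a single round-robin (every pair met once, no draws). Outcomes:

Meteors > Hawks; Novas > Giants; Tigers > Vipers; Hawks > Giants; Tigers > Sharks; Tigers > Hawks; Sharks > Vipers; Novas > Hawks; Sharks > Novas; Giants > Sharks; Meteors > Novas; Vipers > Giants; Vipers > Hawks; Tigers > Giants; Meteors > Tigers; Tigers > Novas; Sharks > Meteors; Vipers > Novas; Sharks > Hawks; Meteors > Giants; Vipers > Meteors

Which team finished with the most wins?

Win totals: Sharks 4, Vipers 4, Hawks 1, Meteors 4, Tigers 5, Giants 1, Novas 2.
Tigers leads with 5 wins (next highest: 4).

Tigers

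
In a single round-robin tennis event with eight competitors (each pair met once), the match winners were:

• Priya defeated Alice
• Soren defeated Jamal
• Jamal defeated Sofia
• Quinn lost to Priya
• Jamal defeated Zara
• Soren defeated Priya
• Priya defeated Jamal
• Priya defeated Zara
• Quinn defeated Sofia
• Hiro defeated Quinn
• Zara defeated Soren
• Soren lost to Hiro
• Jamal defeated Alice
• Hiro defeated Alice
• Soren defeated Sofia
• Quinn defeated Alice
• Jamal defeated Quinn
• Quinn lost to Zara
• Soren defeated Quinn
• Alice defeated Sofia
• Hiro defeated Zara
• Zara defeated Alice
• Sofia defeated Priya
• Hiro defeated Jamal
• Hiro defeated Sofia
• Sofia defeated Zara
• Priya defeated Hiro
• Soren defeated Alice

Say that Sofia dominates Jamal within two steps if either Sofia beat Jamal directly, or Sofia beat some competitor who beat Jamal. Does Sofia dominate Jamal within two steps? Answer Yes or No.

Yes

Sofia did not beat Jamal directly.
Sofia beat Zara, Priya. Of those, Priya beat Jamal.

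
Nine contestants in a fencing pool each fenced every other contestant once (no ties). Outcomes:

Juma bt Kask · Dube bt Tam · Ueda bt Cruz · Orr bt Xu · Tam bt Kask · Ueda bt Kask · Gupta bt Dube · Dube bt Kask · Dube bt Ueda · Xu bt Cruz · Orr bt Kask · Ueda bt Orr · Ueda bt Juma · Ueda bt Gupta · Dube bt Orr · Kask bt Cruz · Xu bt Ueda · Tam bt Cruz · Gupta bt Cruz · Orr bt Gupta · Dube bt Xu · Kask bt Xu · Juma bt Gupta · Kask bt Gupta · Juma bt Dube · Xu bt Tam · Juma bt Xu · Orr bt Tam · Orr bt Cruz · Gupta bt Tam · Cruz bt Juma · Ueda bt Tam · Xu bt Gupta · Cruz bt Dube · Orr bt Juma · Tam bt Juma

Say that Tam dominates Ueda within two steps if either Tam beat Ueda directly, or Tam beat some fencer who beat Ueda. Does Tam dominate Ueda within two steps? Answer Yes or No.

No

Tam did not beat Ueda directly.
Tam beat Juma, Cruz, Kask, but each of them lost to Ueda. No two-step path.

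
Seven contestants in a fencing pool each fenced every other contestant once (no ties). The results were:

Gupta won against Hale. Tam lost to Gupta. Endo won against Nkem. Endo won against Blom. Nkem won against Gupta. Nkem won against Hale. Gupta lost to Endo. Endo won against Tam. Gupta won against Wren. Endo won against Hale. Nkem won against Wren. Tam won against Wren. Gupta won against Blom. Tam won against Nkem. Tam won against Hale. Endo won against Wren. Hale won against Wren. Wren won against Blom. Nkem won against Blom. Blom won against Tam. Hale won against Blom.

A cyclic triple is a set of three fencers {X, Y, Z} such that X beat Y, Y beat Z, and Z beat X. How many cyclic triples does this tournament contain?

Win totals: Tam 3, Hale 2, Wren 1, Gupta 4, Endo 6, Blom 1, Nkem 4.
A fencer with w wins dominates both others in C(w,2) triples; summing gives 3 + 1 + 0 + 6 + 15 + 0 + 6 = 31 transitive triples.
Total triples C(7,3) = 35, so cyclic triples = 35 − 31 = 4.

4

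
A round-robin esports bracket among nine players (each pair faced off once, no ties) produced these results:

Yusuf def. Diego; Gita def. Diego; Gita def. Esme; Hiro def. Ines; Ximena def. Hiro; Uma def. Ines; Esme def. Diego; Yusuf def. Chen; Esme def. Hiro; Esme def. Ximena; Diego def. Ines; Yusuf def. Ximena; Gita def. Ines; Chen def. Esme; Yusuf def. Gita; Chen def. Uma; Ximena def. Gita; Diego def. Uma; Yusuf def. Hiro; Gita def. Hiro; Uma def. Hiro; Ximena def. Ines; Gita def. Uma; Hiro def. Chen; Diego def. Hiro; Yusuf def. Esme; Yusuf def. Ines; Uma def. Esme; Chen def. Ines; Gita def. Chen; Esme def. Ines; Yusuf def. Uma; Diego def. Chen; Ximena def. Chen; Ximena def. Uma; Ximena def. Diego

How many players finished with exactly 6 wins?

2

Win totals: Chen 3, Gita 6, Ines 0, Hiro 2, Ximena 6, Yusuf 8, Diego 4, Uma 3, Esme 4.
Exactly 6: Gita, Ximena — 2 players.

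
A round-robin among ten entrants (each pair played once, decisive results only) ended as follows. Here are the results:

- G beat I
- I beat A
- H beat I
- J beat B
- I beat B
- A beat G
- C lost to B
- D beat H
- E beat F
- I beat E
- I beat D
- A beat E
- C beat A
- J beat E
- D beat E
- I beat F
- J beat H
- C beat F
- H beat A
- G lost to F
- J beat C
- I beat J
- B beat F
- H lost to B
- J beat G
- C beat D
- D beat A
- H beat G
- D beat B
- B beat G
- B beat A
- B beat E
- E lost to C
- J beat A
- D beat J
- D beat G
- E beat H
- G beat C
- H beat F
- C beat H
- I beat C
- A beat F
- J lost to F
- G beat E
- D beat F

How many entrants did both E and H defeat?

E beat: F, H.
H beat: A, F, G, I.
Both beat: F — 1.

1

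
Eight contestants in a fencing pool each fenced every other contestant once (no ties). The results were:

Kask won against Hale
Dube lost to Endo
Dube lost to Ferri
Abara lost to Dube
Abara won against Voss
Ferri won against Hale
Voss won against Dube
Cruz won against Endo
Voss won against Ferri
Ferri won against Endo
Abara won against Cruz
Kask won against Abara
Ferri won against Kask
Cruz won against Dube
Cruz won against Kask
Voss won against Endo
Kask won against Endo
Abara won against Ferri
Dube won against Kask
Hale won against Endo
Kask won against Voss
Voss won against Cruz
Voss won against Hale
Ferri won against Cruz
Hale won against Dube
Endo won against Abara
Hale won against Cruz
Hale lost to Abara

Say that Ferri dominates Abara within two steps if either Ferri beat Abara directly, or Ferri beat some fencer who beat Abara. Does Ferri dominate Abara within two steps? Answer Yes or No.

Yes

Ferri did not beat Abara directly.
Ferri beat Kask, Dube, Hale, Cruz, Endo. Of those, Kask beat Abara.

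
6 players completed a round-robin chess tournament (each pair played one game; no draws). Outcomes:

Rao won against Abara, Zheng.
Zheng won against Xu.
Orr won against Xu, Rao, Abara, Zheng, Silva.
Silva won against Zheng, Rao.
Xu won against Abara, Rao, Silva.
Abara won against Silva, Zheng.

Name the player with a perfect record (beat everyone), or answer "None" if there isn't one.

Orr

Orr has 5 wins out of 5 opponents — a perfect record.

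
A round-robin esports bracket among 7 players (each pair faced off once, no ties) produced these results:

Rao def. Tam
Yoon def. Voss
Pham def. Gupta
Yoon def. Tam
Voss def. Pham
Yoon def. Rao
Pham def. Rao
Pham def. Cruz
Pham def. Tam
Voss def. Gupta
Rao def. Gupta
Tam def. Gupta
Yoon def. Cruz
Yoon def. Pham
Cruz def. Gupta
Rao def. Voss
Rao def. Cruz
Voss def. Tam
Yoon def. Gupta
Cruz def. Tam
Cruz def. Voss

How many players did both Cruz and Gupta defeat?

0

Cruz beat: Tam, Voss, Gupta.
Gupta beat: no one.
No one was beaten by both.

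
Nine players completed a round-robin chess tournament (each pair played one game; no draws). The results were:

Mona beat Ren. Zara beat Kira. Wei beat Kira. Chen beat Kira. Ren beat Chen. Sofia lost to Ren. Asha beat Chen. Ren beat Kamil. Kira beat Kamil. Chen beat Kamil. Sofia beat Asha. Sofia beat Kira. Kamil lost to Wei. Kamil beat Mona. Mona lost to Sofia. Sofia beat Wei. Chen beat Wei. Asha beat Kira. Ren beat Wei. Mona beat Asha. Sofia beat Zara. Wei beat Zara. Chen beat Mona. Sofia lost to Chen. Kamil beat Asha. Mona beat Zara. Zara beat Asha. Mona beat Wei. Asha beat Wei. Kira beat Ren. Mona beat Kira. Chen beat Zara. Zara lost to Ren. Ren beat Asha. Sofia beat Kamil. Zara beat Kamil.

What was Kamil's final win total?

2

Kamil's results: beat Mona, Asha; lost to Sofia, Wei, Zara, Chen, Ren, Kira.
That is 2 wins.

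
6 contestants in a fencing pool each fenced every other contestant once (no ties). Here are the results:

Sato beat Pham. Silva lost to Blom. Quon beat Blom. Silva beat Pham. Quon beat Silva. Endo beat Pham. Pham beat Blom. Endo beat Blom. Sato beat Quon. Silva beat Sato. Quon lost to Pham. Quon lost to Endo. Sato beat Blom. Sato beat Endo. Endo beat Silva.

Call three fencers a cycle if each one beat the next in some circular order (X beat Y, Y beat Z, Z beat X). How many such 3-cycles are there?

5

Win totals: Blom 1, Endo 4, Pham 2, Silva 2, Quon 2, Sato 4.
A fencer with w wins dominates both others in C(w,2) triples; summing gives 0 + 6 + 1 + 1 + 1 + 6 = 15 transitive triples.
Total triples C(6,3) = 20, so cyclic triples = 20 − 15 = 5.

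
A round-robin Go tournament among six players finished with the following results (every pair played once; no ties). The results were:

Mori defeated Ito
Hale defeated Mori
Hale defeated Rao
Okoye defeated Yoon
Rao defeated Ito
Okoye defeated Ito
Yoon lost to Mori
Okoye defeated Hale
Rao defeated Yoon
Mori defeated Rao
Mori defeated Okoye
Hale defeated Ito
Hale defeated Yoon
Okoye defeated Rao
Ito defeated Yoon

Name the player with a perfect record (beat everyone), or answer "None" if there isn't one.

Highest win total is Okoye with 4 (out of 5 possible).
Okoye lost to Mori, so no player went undefeated.

None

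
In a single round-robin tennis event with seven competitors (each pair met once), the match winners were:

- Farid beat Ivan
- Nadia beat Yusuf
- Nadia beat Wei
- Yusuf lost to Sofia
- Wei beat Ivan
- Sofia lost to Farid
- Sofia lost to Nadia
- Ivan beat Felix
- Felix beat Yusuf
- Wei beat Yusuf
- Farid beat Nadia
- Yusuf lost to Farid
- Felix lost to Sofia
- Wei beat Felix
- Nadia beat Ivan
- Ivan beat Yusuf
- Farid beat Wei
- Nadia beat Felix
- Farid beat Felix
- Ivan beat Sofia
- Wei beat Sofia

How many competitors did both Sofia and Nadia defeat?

Sofia beat: Felix, Yusuf.
Nadia beat: Wei, Sofia, Felix, Yusuf, Ivan.
Both beat: Felix, Yusuf — 2.

2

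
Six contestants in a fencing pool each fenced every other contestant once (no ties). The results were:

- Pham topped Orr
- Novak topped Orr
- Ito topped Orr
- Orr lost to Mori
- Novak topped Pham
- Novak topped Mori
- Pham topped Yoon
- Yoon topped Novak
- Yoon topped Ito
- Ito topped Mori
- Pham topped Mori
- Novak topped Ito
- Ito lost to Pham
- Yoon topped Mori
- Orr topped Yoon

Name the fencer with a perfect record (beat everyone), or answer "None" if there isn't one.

None

Highest win total is Pham with 4 (out of 5 possible).
Pham lost to Novak, so no fencer went undefeated.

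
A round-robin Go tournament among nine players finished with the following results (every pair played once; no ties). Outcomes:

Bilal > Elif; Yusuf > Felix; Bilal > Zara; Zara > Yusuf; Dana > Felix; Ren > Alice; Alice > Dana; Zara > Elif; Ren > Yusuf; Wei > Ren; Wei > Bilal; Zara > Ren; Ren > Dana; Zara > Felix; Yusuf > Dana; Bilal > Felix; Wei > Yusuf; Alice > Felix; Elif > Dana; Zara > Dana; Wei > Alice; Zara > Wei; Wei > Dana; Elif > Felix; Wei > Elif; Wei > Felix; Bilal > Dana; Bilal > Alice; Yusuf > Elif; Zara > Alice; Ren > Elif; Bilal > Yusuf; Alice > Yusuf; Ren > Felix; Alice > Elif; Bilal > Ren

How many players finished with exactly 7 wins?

Win totals: Dana 1, Wei 7, Zara 7, Yusuf 3, Elif 2, Alice 4, Bilal 7, Ren 5, Felix 0.
Exactly 7: Wei, Zara, Bilal — 3 players.

3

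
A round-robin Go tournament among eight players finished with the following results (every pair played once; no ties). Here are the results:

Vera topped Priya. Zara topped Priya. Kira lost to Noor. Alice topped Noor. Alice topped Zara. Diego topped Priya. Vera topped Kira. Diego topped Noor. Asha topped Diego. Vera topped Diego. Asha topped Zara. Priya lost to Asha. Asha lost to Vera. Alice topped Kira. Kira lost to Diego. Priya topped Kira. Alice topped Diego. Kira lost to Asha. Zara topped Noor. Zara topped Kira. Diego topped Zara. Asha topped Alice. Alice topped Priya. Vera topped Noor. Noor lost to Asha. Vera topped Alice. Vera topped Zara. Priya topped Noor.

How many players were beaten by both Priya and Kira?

0

Priya beat: Noor, Kira.
Kira beat: no one.
No one was beaten by both.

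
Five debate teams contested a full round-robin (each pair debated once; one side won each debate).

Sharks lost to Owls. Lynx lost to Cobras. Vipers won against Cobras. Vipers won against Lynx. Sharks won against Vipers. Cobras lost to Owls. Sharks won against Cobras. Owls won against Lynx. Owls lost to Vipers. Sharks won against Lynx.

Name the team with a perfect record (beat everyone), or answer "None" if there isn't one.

Highest win total is Vipers with 3 (out of 4 possible).
Vipers lost to Sharks, so no team went undefeated.

None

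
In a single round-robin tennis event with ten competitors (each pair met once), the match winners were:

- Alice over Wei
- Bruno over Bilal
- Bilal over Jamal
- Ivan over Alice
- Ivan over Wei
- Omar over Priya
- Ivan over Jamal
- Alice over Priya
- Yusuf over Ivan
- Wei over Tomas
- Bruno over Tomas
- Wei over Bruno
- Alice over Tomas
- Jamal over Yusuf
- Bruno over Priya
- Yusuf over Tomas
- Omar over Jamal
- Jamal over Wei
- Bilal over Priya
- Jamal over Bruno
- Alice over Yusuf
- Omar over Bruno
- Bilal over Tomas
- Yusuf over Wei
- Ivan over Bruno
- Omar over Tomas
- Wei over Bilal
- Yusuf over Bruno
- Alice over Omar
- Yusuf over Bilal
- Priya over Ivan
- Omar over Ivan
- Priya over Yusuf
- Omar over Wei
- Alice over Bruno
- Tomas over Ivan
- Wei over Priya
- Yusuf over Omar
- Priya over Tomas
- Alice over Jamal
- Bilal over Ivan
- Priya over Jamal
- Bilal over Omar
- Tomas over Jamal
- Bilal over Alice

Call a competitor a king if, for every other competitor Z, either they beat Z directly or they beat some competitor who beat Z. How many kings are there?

Omar reaches everyone (king).
Wei reaches everyone (king).
Jamal cannot reach Alice in two steps.
Bilal reaches everyone (king).
Alice reaches everyone (king).
Priya reaches everyone (king).
Yusuf reaches everyone (king).
Ivan reaches everyone (king).
Tomas cannot reach Omar, Bilal, Priya in two steps.
Bruno cannot reach Wei in two steps.
Kings: Omar, Wei, Bilal, Alice, Priya, Yusuf, Ivan — 7.

7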